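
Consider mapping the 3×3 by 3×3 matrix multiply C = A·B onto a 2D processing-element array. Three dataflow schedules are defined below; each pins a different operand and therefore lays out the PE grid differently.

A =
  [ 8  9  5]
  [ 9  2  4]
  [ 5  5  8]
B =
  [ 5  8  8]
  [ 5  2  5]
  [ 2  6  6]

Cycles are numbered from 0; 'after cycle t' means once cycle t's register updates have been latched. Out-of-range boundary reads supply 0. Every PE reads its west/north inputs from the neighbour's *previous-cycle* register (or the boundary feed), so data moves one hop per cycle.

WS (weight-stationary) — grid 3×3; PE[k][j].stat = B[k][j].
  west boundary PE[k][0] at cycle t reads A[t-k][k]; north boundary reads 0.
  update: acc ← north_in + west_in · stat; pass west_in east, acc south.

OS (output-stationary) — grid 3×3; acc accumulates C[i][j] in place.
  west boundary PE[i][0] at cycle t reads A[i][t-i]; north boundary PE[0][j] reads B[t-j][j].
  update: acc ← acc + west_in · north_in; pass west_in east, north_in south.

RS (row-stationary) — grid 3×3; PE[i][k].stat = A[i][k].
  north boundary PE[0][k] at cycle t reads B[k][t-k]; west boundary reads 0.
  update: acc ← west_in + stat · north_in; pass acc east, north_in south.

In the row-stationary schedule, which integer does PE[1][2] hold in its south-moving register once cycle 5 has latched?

register = 6

Tracing RS — 3×3 array, target PE[1][2]:
  @0  [0,2]  acc 0  |  →0  ↓0
  @0  [1,1]  acc 0  |  →0  ↓0
  @0  [1,2]  acc 0  |  →0  ↓0
  @1  [0,2]  acc 0  |  →0  ↓0
  @1  [1,1]  acc 0  |  →0  ↓0
  @1  [1,2]  acc 0  |  →0  ↓0
  @2  [0,2]  acc 95  |  →95  ↓2
  @2  [1,1]  acc 55  |  →55  ↓5
  @2  [1,2]  acc 0  |  →0  ↓0
  @3  [0,2]  acc 112  |  →112  ↓6
  @3  [1,1]  acc 76  |  →76  ↓2
  @3  [1,2]  acc 63  |  →63  ↓2
  @4  [0,2]  acc 139  |  →139  ↓6
  @4  [1,1]  acc 82  |  →82  ↓5
  @4  [1,2]  acc 100  |  →100  ↓6
  @5  [0,2]  acc 0  |  →0  ↓0
  @5  [1,1]  acc 0  |  →0  ↓0
  @5  [1,2]  acc 106  |  →106  ↓6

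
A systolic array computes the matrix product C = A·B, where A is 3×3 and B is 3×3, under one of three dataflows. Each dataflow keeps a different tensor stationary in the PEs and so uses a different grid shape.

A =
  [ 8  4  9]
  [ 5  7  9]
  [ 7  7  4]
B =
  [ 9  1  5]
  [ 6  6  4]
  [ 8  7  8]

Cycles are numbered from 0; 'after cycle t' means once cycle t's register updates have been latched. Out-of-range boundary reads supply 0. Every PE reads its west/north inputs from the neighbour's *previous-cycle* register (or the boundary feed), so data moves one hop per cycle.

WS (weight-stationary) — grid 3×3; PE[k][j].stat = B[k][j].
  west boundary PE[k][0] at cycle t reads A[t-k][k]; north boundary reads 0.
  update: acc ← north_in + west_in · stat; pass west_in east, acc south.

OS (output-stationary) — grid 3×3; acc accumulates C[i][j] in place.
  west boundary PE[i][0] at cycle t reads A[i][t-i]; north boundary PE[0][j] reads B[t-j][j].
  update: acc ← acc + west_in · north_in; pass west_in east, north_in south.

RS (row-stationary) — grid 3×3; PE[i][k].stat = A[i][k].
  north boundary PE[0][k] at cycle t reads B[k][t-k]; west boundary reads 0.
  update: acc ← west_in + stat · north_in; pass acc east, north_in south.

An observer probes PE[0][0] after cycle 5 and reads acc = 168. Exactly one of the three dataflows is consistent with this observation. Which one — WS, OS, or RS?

dataflow = OS

— WS: 3×3; PE[0][0] trace:
  step 0 · PE0,0: acc=72; fwd→8 fwd↓72
  step 1 · PE0,0: acc=45; fwd→5 fwd↓45
  step 2 · PE0,0: acc=63; fwd→7 fwd↓63
  step 3 · PE0,0: acc=0; fwd→0 fwd↓0
  step 4 · PE0,0: acc=0; fwd→0 fwd↓0
  step 5 · PE0,0: acc=0; fwd→0 fwd↓0
— OS: 3×3; PE[0][0] trace:
  step 0 · PE0,0: acc=72; fwd→8 fwd↓9
  step 1 · PE0,0: acc=96; fwd→4 fwd↓6
  step 2 · PE0,0: acc=168; fwd→9 fwd↓8
  step 3 · PE0,0: acc=168; fwd→0 fwd↓0
  step 4 · PE0,0: acc=168; fwd→0 fwd↓0
  step 5 · PE0,0: acc=168; fwd→0 fwd↓0
— RS: 3×3; PE[0][0] trace:
  step 0 · PE0,0: acc=72; fwd→72 fwd↓9
  step 1 · PE0,0: acc=8; fwd→8 fwd↓1
  step 2 · PE0,0: acc=40; fwd→40 fwd↓5
  step 3 · PE0,0: acc=0; fwd→0 fwd↓0
  step 4 · PE0,0: acc=0; fwd→0 fwd↓0
  step 5 · PE0,0: acc=0; fwd→0 fwd↓0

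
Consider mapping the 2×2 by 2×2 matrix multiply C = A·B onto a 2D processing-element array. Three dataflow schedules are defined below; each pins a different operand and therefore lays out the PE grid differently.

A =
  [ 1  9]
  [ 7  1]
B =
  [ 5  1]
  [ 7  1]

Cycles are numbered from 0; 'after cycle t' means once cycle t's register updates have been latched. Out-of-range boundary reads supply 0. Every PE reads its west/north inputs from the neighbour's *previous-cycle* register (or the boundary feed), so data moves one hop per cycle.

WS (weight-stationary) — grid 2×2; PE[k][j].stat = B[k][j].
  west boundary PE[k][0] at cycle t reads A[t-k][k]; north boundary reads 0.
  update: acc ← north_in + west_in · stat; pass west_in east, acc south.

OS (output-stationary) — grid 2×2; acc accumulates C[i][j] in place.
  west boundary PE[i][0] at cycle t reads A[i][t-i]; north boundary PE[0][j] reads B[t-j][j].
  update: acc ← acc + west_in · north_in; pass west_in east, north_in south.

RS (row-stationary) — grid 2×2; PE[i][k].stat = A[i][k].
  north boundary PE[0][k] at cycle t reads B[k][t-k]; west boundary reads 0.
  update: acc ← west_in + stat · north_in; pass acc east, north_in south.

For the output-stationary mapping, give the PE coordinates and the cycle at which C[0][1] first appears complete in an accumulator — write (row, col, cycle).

(row, col, cycle) = (0, 1, 2)

OS — PE[0][1] is where C[0][1] collects:
  after 0 — PE[0][1] acc=0, pass-E 0, pass-S 0
  after 1 — PE[0][1] acc=1, pass-E 1, pass-S 1
  after 2 — PE[0][1] acc=10, pass-E 9, pass-S 1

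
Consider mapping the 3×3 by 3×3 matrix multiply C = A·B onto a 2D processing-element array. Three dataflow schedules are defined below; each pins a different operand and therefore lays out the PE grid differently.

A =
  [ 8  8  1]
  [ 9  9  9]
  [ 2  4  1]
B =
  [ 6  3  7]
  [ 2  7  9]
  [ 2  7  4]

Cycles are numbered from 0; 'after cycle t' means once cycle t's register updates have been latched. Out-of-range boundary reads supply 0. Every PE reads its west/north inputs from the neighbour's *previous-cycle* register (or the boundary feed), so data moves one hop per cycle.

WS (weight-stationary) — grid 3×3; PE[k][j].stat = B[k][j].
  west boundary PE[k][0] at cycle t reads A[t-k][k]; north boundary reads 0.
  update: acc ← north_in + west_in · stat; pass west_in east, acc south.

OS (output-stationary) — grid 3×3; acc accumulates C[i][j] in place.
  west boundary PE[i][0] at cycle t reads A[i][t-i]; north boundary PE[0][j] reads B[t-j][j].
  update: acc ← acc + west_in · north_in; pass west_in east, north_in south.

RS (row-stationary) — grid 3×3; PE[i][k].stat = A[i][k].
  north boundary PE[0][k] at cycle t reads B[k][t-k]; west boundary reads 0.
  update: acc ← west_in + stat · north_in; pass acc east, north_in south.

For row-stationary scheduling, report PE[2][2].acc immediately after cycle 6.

RS (3×3). Following PE[2][2] plus its west/north inputs:
  @0  [1,2]  acc 0  |  →0  ↓0
  @0  [2,1]  acc 0  |  →0  ↓0
  @0  [2,2]  acc 0  |  →0  ↓0
  @1  [1,2]  acc 0  |  →0  ↓0
  @1  [2,1]  acc 0  |  →0  ↓0
  @1  [2,2]  acc 0  |  →0  ↓0
  @2  [1,2]  acc 0  |  →0  ↓0
  @2  [2,1]  acc 0  |  →0  ↓0
  @2  [2,2]  acc 0  |  →0  ↓0
  @3  [1,2]  acc 90  |  →90  ↓2
  @3  [2,1]  acc 20  |  →20  ↓2
  @3  [2,2]  acc 0  |  →0  ↓0
  @4  [1,2]  acc 153  |  →153  ↓7
  @4  [2,1]  acc 34  |  →34  ↓7
  @4  [2,2]  acc 22  |  →22  ↓2
  @5  [1,2]  acc 180  |  →180  ↓4
  @5  [2,1]  acc 50  |  →50  ↓9
  @5  [2,2]  acc 41  |  →41  ↓7
  @6  [1,2]  acc 0  |  →0  ↓0
  @6  [2,1]  acc 0  |  →0  ↓0
  @6  [2,2]  acc 54  |  →54  ↓4

PE[2][2].acc = 54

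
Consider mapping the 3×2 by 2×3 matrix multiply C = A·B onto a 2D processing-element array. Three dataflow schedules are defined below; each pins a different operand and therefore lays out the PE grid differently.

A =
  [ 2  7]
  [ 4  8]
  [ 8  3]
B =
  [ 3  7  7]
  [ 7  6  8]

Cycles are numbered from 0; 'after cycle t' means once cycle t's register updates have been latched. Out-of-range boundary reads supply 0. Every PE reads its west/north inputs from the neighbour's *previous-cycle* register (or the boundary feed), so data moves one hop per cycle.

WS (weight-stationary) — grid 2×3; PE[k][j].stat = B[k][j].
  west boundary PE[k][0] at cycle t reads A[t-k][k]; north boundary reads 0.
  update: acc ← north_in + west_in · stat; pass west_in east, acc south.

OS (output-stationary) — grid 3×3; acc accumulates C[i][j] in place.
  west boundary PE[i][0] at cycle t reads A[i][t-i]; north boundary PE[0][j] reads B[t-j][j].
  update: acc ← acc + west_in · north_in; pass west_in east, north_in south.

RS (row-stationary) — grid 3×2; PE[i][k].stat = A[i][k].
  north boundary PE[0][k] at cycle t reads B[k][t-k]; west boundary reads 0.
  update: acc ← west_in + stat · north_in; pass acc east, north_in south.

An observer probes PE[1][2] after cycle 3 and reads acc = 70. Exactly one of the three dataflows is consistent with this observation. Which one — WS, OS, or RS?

dataflow = WS

Under WS (2×3), PE[1][2]:
  0: (1,2).acc=0  regs=<0,0>
  1: (1,2).acc=0  regs=<0,0>
  2: (1,2).acc=0  regs=<0,0>
  3: (1,2).acc=70  regs=<7,70>
Under OS (3×3), PE[1][2]:
  0: (1,2).acc=0  regs=<0,0>
  1: (1,2).acc=0  regs=<0,0>
  2: (1,2).acc=0  regs=<0,0>
  3: (1,2).acc=28  regs=<4,7>
— RS: 3×2 array has no PE[1][2].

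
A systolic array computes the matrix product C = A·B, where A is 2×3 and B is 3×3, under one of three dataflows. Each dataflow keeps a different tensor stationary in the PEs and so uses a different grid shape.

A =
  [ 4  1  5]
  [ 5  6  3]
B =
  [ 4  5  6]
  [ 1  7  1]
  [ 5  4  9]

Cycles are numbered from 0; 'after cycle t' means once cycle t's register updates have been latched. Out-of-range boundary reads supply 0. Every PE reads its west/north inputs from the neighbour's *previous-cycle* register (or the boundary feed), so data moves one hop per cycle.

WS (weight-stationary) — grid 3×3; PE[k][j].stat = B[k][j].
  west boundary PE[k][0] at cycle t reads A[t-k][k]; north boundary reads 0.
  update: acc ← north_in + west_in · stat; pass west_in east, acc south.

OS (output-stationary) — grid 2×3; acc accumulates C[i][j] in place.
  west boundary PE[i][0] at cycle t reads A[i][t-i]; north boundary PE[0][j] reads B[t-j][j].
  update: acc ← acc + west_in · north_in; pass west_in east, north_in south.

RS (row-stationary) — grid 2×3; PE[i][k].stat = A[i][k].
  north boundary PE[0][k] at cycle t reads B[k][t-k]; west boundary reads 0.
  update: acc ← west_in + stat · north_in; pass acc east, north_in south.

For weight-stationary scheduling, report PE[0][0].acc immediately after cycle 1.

PE[0][0].acc = 20

Tracing WS — 3×3 array, target PE[0][0]:
  0: (0,0).acc=16  regs=<4,16>
  1: (0,0).acc=20  regs=<5,20>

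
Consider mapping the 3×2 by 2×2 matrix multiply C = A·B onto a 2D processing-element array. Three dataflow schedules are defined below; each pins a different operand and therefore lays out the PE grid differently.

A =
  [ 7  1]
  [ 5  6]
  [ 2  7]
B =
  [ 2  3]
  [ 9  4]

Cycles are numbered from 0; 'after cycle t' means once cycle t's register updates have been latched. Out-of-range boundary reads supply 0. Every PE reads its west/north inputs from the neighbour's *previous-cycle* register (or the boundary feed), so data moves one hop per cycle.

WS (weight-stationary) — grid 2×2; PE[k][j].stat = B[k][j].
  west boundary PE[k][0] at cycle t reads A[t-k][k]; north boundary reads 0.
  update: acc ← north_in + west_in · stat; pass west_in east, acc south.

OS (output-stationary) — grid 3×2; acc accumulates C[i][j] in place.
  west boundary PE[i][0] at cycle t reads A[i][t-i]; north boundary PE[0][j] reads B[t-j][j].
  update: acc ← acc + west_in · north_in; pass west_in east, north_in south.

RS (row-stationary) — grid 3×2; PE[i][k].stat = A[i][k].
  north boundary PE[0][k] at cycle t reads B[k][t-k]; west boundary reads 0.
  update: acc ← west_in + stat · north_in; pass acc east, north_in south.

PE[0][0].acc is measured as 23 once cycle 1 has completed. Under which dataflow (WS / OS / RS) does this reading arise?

— WS: 2×2; PE[0][0] trace:
  step 0 · PE0,0: acc=14; fwd→7 fwd↓14
  step 1 · PE0,0: acc=10; fwd→5 fwd↓10
— OS: 3×2; PE[0][0] trace:
  step 0 · PE0,0: acc=14; fwd→7 fwd↓2
  step 1 · PE0,0: acc=23; fwd→1 fwd↓9
— RS: 3×2; PE[0][0] trace:
  step 0 · PE0,0: acc=14; fwd→14 fwd↓2
  step 1 · PE0,0: acc=21; fwd→21 fwd↓3

dataflow = OS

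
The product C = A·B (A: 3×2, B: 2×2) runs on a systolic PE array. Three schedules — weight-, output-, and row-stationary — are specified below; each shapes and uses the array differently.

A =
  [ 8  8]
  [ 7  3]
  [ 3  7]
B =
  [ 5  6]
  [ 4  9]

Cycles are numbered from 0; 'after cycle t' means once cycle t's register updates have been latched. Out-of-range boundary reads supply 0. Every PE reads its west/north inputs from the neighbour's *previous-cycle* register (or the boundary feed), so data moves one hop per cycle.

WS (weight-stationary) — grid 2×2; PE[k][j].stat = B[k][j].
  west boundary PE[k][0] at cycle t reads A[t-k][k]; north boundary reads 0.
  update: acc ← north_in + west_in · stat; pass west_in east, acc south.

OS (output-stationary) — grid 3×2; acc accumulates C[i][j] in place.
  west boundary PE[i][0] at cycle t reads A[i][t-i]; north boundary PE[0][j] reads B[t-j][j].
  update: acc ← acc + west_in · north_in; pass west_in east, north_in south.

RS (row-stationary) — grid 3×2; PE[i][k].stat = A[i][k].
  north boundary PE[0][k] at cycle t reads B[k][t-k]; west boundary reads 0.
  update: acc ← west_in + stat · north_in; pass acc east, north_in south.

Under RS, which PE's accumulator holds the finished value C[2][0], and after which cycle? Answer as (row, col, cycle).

(row, col, cycle) = (2, 1, 3)

Under RS, C[2][0] lands at PE[2][1]:
  @0  [2,1]  acc 0  |  →0  ↓0
  @1  [2,1]  acc 0  |  →0  ↓0
  @2  [2,1]  acc 0  |  →0  ↓0
  @3  [2,1]  acc 43  |  →43  ↓4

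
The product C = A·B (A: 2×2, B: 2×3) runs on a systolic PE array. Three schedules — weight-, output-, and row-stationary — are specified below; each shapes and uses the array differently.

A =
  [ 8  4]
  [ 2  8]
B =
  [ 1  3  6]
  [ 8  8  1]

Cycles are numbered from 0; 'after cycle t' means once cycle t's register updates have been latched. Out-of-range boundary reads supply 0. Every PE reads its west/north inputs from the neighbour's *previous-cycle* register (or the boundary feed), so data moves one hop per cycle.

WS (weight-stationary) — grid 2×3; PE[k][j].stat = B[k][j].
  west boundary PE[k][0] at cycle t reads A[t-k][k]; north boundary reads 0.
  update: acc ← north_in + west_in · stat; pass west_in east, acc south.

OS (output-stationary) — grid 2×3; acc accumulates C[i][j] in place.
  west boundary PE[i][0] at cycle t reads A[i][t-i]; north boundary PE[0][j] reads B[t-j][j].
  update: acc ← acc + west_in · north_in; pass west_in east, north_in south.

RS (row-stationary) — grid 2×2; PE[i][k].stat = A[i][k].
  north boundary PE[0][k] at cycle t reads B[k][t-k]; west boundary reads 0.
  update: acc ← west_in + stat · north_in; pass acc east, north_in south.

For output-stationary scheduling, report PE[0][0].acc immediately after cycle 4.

Tracing OS — 2×3 array, target PE[0][0]:
  @0  [0,0]  acc 8  |  →8  ↓1
  @1  [0,0]  acc 40  |  →4  ↓8
  @2  [0,0]  acc 40  |  →0  ↓0
  @3  [0,0]  acc 40  |  →0  ↓0
  @4  [0,0]  acc 40  |  →0  ↓0

PE[0][0].acc = 40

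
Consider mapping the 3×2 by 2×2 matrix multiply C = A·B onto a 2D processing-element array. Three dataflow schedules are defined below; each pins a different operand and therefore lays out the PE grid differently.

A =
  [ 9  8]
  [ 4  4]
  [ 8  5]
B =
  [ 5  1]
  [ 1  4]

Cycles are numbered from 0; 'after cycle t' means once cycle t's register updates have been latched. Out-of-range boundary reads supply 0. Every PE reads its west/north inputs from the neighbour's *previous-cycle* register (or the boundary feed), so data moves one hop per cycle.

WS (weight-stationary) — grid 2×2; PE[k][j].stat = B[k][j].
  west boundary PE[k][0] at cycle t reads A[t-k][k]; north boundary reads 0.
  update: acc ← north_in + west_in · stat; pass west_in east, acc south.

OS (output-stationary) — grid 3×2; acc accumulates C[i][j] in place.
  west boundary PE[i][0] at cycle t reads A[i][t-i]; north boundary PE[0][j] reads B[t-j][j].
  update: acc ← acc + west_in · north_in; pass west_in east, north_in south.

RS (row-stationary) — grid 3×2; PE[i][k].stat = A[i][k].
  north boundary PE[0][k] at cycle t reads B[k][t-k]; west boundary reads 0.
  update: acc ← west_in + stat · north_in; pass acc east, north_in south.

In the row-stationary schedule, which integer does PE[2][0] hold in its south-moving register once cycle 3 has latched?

RS (3×2). Following PE[2][0] plus its west/north inputs:
  @0  [1,0]  acc 0  |  →0  ↓0
  @0  [2,0]  acc 0  |  →0  ↓0
  @1  [1,0]  acc 20  |  →20  ↓5
  @1  [2,0]  acc 0  |  →0  ↓0
  @2  [1,0]  acc 4  |  →4  ↓1
  @2  [2,0]  acc 40  |  →40  ↓5
  @3  [1,0]  acc 0  |  →0  ↓0
  @3  [2,0]  acc 8  |  →8  ↓1

register = 1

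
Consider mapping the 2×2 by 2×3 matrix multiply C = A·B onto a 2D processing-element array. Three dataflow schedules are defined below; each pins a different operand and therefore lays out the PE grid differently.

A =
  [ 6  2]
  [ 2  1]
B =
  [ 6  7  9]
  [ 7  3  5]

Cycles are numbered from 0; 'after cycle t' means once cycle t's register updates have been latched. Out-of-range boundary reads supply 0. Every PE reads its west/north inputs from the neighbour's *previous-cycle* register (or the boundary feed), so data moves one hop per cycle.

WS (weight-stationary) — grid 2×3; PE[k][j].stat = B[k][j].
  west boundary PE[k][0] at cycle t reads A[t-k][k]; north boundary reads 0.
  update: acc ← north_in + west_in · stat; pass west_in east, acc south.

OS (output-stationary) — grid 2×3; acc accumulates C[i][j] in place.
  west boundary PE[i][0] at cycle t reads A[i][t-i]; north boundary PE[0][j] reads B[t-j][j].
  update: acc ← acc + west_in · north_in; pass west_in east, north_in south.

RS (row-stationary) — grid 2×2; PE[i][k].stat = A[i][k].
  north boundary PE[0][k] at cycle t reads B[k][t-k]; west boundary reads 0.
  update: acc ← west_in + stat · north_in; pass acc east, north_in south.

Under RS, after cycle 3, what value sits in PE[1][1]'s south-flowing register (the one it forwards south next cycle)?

Tracing RS — 2×2 array, target PE[1][1]:
  @0  [0,1]  acc 0  |  →0  ↓0
  @0  [1,0]  acc 0  |  →0  ↓0
  @0  [1,1]  acc 0  |  →0  ↓0
  @1  [0,1]  acc 50  |  →50  ↓7
  @1  [1,0]  acc 12  |  →12  ↓6
  @1  [1,1]  acc 0  |  →0  ↓0
  @2  [0,1]  acc 48  |  →48  ↓3
  @2  [1,0]  acc 14  |  →14  ↓7
  @2  [1,1]  acc 19  |  →19  ↓7
  @3  [0,1]  acc 64  |  →64  ↓5
  @3  [1,0]  acc 18  |  →18  ↓9
  @3  [1,1]  acc 17  |  →17  ↓3

register = 3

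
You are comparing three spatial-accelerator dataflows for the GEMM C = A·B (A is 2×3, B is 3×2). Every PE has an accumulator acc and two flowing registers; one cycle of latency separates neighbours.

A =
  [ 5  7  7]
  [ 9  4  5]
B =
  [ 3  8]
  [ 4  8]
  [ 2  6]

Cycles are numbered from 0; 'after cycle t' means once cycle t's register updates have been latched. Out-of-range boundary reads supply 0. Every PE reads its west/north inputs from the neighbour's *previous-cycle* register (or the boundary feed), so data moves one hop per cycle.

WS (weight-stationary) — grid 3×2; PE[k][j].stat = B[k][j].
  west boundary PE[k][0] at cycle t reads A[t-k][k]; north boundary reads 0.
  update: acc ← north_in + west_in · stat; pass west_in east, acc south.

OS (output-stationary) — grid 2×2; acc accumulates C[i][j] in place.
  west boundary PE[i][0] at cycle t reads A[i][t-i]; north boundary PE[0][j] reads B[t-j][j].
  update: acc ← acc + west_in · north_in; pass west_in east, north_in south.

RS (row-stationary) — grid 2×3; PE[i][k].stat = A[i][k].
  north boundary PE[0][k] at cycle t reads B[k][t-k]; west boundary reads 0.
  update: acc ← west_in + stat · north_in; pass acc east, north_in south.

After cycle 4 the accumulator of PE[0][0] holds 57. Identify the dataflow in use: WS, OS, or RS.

— WS: 3×2; PE[0][0] trace:
  step 0 · PE0,0: acc=15; fwd→5 fwd↓15
  step 1 · PE0,0: acc=27; fwd→9 fwd↓27
  step 2 · PE0,0: acc=0; fwd→0 fwd↓0
  step 3 · PE0,0: acc=0; fwd→0 fwd↓0
  step 4 · PE0,0: acc=0; fwd→0 fwd↓0
— OS: 2×2; PE[0][0] trace:
  step 0 · PE0,0: acc=15; fwd→5 fwd↓3
  step 1 · PE0,0: acc=43; fwd→7 fwd↓4
  step 2 · PE0,0: acc=57; fwd→7 fwd↓2
  step 3 · PE0,0: acc=57; fwd→0 fwd↓0
  step 4 · PE0,0: acc=57; fwd→0 fwd↓0
— RS: 2×3; PE[0][0] trace:
  step 0 · PE0,0: acc=15; fwd→15 fwd↓3
  step 1 · PE0,0: acc=40; fwd→40 fwd↓8
  step 2 · PE0,0: acc=0; fwd→0 fwd↓0
  step 3 · PE0,0: acc=0; fwd→0 fwd↓0
  step 4 · PE0,0: acc=0; fwd→0 fwd↓0

dataflow = OS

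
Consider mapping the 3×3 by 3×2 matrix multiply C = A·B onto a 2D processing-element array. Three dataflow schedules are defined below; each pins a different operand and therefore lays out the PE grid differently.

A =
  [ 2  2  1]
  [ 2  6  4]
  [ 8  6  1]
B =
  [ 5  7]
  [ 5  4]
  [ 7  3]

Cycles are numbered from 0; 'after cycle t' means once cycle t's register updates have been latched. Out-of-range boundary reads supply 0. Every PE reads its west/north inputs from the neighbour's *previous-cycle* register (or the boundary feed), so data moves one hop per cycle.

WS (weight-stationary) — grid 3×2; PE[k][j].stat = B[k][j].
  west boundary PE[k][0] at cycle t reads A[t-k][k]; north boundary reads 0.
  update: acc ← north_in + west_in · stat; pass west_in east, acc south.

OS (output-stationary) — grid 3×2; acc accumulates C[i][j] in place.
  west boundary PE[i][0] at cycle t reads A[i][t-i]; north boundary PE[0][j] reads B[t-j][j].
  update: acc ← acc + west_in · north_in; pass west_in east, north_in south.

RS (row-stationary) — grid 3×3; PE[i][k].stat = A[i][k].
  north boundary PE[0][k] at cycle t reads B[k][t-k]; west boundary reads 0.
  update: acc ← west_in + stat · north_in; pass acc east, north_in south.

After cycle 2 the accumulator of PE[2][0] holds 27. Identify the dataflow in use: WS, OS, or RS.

WS (3×2 grid), PE[2][0]:
  @0  [2,0]  acc 0  |  →0  ↓0
  @1  [2,0]  acc 0  |  →0  ↓0
  @2  [2,0]  acc 27  |  →1  ↓27
OS (3×2 grid), PE[2][0]:
  @0  [2,0]  acc 0  |  →0  ↓0
  @1  [2,0]  acc 0  |  →0  ↓0
  @2  [2,0]  acc 40  |  →8  ↓5
RS (3×3 grid), PE[2][0]:
  @0  [2,0]  acc 0  |  →0  ↓0
  @1  [2,0]  acc 0  |  →0  ↓0
  @2  [2,0]  acc 40  |  →40  ↓5

dataflow = WS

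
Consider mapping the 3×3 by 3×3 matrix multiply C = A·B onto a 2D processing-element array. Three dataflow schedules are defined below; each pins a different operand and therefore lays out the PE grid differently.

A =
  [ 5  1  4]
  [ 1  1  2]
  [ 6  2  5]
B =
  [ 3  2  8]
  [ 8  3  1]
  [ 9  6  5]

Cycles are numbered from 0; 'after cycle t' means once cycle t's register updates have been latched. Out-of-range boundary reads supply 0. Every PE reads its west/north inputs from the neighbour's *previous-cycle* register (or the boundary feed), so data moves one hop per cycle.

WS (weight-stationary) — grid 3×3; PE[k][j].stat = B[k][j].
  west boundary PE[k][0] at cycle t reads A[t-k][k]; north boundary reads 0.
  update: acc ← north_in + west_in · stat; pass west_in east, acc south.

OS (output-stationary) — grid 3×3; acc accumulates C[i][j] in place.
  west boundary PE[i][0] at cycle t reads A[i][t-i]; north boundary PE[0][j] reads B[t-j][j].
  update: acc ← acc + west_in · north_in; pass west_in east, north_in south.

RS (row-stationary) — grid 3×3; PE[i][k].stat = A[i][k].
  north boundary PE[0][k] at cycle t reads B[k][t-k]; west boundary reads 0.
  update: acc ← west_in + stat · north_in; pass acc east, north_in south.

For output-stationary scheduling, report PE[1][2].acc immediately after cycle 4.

PE[1][2].acc = 9

Tracing OS — 3×3 array, target PE[1][2]:
  step 0 · PE0,2: acc=0; fwd→0 fwd↓0
  step 0 · PE1,1: acc=0; fwd→0 fwd↓0
  step 0 · PE1,2: acc=0; fwd→0 fwd↓0
  step 1 · PE0,2: acc=0; fwd→0 fwd↓0
  step 1 · PE1,1: acc=0; fwd→0 fwd↓0
  step 1 · PE1,2: acc=0; fwd→0 fwd↓0
  step 2 · PE0,2: acc=40; fwd→5 fwd↓8
  step 2 · PE1,1: acc=2; fwd→1 fwd↓2
  step 2 · PE1,2: acc=0; fwd→0 fwd↓0
  step 3 · PE0,2: acc=41; fwd→1 fwd↓1
  step 3 · PE1,1: acc=5; fwd→1 fwd↓3
  step 3 · PE1,2: acc=8; fwd→1 fwd↓8
  step 4 · PE0,2: acc=61; fwd→4 fwd↓5
  step 4 · PE1,1: acc=17; fwd→2 fwd↓6
  step 4 · PE1,2: acc=9; fwd→1 fwd↓1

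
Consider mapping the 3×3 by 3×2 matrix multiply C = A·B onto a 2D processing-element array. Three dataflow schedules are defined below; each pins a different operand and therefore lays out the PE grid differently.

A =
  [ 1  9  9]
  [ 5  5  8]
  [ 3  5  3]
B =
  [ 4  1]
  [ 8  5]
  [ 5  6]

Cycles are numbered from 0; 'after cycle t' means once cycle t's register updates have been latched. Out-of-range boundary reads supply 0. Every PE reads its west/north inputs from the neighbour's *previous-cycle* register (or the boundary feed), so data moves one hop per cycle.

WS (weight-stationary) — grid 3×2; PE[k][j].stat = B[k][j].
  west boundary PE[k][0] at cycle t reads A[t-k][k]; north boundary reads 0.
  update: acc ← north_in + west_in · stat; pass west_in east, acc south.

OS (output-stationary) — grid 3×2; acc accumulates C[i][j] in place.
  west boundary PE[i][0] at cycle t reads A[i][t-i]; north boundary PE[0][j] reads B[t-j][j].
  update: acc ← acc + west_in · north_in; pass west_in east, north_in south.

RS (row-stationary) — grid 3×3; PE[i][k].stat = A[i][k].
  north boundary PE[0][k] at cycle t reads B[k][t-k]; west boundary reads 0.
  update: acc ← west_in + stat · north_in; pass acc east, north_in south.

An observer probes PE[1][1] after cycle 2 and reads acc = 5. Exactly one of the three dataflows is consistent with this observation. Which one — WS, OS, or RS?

dataflow = OS

Under WS (3×2), PE[1][1]:
  0: (1,1).acc=0  regs=<0,0>
  1: (1,1).acc=0  regs=<0,0>
  2: (1,1).acc=46  regs=<9,46>
Under OS (3×2), PE[1][1]:
  0: (1,1).acc=0  regs=<0,0>
  1: (1,1).acc=0  regs=<0,0>
  2: (1,1).acc=5  regs=<5,1>
Under RS (3×3), PE[1][1]:
  0: (1,1).acc=0  regs=<0,0>
  1: (1,1).acc=0  regs=<0,0>
  2: (1,1).acc=60  regs=<60,8>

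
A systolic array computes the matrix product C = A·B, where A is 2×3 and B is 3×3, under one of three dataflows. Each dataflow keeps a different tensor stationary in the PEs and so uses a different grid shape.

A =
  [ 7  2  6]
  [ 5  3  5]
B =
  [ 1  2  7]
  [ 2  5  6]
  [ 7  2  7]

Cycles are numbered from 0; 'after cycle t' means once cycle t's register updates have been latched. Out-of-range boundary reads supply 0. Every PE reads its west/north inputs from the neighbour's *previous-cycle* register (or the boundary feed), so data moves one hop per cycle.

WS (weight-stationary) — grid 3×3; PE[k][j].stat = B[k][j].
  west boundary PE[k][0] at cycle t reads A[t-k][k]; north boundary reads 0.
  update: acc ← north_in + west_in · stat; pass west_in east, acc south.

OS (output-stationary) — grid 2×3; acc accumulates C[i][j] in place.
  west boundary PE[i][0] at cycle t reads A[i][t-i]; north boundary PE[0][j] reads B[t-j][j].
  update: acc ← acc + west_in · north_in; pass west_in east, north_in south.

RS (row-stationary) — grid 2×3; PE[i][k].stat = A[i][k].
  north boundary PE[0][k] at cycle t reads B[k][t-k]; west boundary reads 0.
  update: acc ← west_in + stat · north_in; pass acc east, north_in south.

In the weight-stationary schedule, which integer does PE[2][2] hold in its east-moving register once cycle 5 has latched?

WS (3×3). Following PE[2][2] plus its west/north inputs:
  t=0 PE[1][2]: acc=0 h=0 v=0
  t=0 PE[2][1]: acc=0 h=0 v=0
  t=0 PE[2][2]: acc=0 h=0 v=0
  t=1 PE[1][2]: acc=0 h=0 v=0
  t=1 PE[2][1]: acc=0 h=0 v=0
  t=1 PE[2][2]: acc=0 h=0 v=0
  t=2 PE[1][2]: acc=0 h=0 v=0
  t=2 PE[2][1]: acc=0 h=0 v=0
  t=2 PE[2][2]: acc=0 h=0 v=0
  t=3 PE[1][2]: acc=61 h=2 v=61
  t=3 PE[2][1]: acc=36 h=6 v=36
  t=3 PE[2][2]: acc=0 h=0 v=0
  t=4 PE[1][2]: acc=53 h=3 v=53
  t=4 PE[2][1]: acc=35 h=5 v=35
  t=4 PE[2][2]: acc=103 h=6 v=103
  t=5 PE[1][2]: acc=0 h=0 v=0
  t=5 PE[2][1]: acc=0 h=0 v=0
  t=5 PE[2][2]: acc=88 h=5 v=88

register = 5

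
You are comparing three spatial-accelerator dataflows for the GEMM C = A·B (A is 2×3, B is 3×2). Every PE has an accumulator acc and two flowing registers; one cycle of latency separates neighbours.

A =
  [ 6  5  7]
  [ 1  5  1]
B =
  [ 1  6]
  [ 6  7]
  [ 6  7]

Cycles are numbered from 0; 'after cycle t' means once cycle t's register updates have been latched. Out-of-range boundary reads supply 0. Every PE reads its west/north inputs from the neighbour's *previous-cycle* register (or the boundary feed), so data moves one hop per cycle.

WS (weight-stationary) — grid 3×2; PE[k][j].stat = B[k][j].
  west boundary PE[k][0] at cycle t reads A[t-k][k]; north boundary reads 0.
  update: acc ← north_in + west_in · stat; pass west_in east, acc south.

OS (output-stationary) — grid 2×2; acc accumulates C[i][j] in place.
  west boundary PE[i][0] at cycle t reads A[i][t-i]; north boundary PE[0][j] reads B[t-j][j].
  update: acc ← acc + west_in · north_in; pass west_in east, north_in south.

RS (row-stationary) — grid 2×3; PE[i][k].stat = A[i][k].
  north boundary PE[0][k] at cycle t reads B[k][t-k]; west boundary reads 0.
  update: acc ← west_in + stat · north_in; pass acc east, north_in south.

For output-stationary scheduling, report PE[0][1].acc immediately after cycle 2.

PE[0][1].acc = 71

OS on a 2×2 grid — tracing PE[0][1] and its feeders:
  t=0 PE[0][0]: acc=6 h=6 v=1
  t=0 PE[0][1]: acc=0 h=0 v=0
  t=1 PE[0][0]: acc=36 h=5 v=6
  t=1 PE[0][1]: acc=36 h=6 v=6
  t=2 PE[0][0]: acc=78 h=7 v=6
  t=2 PE[0][1]: acc=71 h=5 v=7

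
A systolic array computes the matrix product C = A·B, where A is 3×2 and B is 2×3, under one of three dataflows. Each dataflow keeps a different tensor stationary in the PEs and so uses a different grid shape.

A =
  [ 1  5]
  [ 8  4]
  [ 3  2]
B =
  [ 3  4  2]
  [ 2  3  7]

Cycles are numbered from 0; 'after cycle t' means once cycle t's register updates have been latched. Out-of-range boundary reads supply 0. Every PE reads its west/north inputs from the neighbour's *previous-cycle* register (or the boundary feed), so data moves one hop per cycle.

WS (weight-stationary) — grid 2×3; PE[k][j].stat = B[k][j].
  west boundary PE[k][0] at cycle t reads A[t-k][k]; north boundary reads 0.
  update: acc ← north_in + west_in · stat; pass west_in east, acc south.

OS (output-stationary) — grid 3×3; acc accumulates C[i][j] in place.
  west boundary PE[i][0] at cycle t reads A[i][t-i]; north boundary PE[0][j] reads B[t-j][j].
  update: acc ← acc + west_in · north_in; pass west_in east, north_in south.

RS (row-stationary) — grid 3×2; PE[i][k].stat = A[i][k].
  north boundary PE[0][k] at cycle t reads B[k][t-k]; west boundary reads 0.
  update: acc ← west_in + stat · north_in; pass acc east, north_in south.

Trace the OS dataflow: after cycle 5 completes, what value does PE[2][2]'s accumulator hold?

PE[2][2].acc = 20

Tracing OS — 3×3 array, target PE[2][2]:
  t=0 PE[1][2]: acc=0 h=0 v=0
  t=0 PE[2][1]: acc=0 h=0 v=0
  t=0 PE[2][2]: acc=0 h=0 v=0
  t=1 PE[1][2]: acc=0 h=0 v=0
  t=1 PE[2][1]: acc=0 h=0 v=0
  t=1 PE[2][2]: acc=0 h=0 v=0
  t=2 PE[1][2]: acc=0 h=0 v=0
  t=2 PE[2][1]: acc=0 h=0 v=0
  t=2 PE[2][2]: acc=0 h=0 v=0
  t=3 PE[1][2]: acc=16 h=8 v=2
  t=3 PE[2][1]: acc=12 h=3 v=4
  t=3 PE[2][2]: acc=0 h=0 v=0
  t=4 PE[1][2]: acc=44 h=4 v=7
  t=4 PE[2][1]: acc=18 h=2 v=3
  t=4 PE[2][2]: acc=6 h=3 v=2
  t=5 PE[1][2]: acc=44 h=0 v=0
  t=5 PE[2][1]: acc=18 h=0 v=0
  t=5 PE[2][2]: acc=20 h=2 v=7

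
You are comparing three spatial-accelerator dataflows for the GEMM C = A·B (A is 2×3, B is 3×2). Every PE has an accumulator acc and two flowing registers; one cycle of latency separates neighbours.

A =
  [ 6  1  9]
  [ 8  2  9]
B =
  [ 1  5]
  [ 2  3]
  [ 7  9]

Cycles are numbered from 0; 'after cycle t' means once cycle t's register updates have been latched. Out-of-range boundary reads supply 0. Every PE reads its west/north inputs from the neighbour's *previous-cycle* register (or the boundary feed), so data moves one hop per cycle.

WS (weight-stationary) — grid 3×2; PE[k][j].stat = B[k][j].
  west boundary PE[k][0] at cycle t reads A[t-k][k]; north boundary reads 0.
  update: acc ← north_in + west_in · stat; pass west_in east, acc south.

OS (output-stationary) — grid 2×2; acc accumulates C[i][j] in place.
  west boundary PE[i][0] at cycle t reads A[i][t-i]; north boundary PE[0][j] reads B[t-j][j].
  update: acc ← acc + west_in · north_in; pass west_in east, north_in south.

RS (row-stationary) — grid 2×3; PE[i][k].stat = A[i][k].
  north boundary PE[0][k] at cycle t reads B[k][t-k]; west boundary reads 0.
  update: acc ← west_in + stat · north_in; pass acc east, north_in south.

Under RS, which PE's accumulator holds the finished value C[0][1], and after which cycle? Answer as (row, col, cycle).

(row, col, cycle) = (0, 2, 3)

RS: C[0][1] accumulates in PE[0][2]:
  t=0 PE[0][2]: acc=0 h=0 v=0
  t=1 PE[0][2]: acc=0 h=0 v=0
  t=2 PE[0][2]: acc=71 h=71 v=7
  t=3 PE[0][2]: acc=114 h=114 v=9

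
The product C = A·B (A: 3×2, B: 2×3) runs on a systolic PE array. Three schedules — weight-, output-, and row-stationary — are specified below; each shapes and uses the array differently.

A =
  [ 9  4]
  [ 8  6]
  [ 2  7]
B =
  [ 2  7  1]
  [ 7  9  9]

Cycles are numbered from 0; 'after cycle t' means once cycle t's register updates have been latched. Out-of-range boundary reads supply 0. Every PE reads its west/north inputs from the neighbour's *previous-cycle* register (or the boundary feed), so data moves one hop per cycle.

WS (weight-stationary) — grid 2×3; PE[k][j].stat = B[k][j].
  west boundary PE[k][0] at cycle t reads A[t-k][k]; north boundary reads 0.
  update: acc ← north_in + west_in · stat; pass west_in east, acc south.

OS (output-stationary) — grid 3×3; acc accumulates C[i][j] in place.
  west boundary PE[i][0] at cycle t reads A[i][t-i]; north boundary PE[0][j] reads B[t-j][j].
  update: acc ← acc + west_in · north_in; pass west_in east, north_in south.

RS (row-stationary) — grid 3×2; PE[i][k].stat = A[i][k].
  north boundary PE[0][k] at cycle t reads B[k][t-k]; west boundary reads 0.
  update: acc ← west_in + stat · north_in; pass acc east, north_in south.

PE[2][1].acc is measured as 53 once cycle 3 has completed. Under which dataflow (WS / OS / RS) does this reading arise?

dataflow = RS

WS: PE[2][1] is outside its 2×3 grid.
OS [3×3] PE[2][1] across cycles:
  after 0 — PE[2][1] acc=0, pass-E 0, pass-S 0
  after 1 — PE[2][1] acc=0, pass-E 0, pass-S 0
  after 2 — PE[2][1] acc=0, pass-E 0, pass-S 0
  after 3 — PE[2][1] acc=14, pass-E 2, pass-S 7
RS [3×2] PE[2][1] across cycles:
  after 0 — PE[2][1] acc=0, pass-E 0, pass-S 0
  after 1 — PE[2][1] acc=0, pass-E 0, pass-S 0
  after 2 — PE[2][1] acc=0, pass-E 0, pass-S 0
  after 3 — PE[2][1] acc=53, pass-E 53, pass-S 7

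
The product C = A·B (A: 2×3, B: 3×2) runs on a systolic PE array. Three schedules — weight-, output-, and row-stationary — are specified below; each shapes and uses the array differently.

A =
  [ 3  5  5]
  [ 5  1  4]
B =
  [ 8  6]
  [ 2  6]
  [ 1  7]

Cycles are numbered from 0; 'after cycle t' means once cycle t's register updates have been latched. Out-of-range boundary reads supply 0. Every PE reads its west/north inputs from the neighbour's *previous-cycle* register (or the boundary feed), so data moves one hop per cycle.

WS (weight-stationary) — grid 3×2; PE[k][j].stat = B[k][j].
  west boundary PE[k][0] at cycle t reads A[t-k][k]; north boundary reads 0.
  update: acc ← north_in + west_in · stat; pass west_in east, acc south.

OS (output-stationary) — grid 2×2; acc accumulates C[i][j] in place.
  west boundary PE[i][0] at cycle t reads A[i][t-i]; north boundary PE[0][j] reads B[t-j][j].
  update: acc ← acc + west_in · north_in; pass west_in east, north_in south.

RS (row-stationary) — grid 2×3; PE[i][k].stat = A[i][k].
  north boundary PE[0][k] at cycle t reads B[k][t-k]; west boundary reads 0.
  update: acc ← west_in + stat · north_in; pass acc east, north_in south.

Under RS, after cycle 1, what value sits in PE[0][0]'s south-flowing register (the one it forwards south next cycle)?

register = 6

Tracing RS — 2×3 array, target PE[0][0]:
  0: (0,0).acc=24  regs=<24,8>
  1: (0,0).acc=18  regs=<18,6>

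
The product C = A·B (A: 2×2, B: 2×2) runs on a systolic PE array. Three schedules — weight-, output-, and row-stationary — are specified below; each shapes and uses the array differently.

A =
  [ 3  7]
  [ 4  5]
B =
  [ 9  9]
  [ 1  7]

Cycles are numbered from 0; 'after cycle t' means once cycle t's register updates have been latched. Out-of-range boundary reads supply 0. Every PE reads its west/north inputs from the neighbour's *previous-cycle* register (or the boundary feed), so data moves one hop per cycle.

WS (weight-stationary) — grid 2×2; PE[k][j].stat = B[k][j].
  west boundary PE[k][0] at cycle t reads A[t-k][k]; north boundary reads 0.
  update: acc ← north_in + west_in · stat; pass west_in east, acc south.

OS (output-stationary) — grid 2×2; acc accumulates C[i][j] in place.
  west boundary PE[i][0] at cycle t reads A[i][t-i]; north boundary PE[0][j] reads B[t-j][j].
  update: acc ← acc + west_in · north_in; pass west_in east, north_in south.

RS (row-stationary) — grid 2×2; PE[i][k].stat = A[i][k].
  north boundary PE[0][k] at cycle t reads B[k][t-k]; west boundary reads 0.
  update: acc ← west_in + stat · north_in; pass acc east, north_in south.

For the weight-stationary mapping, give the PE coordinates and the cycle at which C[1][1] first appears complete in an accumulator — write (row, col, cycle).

(row, col, cycle) = (1, 1, 3)

WS: C[1][1] accumulates in PE[1][1]:
  c0 r1c1: 0 / 0 / 0
  c1 r1c1: 0 / 0 / 0
  c2 r1c1: 76 / 7 / 76
  c3 r1c1: 71 / 5 / 71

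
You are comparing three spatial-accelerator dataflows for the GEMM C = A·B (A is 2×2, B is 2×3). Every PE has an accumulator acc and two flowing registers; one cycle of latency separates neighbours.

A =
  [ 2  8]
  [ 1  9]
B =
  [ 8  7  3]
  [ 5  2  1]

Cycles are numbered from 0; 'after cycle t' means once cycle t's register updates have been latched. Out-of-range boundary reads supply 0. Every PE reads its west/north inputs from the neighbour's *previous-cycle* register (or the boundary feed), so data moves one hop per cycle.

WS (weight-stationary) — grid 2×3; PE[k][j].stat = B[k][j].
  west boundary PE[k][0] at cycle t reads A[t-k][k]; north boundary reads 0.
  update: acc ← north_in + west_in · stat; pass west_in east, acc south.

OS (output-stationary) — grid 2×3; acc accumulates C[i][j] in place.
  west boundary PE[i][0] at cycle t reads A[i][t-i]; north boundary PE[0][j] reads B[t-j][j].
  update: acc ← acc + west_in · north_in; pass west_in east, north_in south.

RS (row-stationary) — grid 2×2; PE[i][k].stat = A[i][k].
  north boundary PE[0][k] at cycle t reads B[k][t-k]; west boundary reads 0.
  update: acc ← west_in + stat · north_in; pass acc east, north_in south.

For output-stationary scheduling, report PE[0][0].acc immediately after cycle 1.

PE[0][0].acc = 56

Tracing OS — 2×3 array, target PE[0][0]:
  [0] (0,0) acc=16 (h:2 v:8)
  [1] (0,0) acc=56 (h:8 v:5)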